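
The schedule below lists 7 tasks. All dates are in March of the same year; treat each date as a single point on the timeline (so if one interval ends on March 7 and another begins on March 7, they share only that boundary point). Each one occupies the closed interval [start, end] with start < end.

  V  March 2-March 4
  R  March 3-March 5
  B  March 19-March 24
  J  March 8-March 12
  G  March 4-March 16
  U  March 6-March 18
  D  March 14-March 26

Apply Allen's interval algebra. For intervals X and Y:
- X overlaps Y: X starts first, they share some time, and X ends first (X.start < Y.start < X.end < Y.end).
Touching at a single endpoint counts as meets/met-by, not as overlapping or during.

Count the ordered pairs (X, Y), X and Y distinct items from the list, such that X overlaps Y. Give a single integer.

Checking all 42 ordered pairs for relation 'overlaps'; matching pairs in alphabetical order:
(G, D): G overlaps D ✓
(G, U): G overlaps U ✓
(R, G): R overlaps G ✓
(U, D): U overlaps D ✓
(V, R): V overlaps R ✓
Count: 5.

5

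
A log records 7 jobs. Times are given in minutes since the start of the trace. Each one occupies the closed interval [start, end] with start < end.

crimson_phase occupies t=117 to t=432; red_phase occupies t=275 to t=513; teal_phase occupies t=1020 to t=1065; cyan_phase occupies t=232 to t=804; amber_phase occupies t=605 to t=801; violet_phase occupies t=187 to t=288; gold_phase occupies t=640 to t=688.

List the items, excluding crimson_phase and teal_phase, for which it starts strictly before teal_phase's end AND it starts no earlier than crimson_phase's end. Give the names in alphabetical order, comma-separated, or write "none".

Conditions: its start is strictly before teal_phase's end (X.start < t=1065) AND its start is no earlier than crimson_phase's end (X.start >= t=432).
amber_phase: start t=605 < t=1065? ✓; start t=605 >= t=432? ✓ → yes.
cyan_phase: start t=232 < t=1065? ✓; start t=232 >= t=432? ✗ → no.
gold_phase: start t=640 < t=1065? ✓; start t=640 >= t=432? ✓ → yes.
red_phase: start t=275 < t=1065? ✓; start t=275 >= t=432? ✗ → no.
violet_phase: start t=187 < t=1065? ✓; start t=187 >= t=432? ✗ → no.
Result: amber_phase, gold_phase.

amber_phase, gold_phase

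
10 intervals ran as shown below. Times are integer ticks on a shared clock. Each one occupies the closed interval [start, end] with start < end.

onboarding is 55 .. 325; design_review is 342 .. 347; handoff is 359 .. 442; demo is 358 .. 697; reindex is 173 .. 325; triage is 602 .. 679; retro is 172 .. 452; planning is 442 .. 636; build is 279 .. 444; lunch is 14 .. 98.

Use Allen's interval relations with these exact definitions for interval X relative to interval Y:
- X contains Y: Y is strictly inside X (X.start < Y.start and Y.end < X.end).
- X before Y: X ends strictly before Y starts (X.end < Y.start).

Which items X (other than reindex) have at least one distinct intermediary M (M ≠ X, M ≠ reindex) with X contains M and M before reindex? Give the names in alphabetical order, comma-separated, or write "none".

Target reindex = [173, 325].
Intermediaries M with M before reindex: lunch.
Via lunch — items with X contains lunch: none.
Union: none.

none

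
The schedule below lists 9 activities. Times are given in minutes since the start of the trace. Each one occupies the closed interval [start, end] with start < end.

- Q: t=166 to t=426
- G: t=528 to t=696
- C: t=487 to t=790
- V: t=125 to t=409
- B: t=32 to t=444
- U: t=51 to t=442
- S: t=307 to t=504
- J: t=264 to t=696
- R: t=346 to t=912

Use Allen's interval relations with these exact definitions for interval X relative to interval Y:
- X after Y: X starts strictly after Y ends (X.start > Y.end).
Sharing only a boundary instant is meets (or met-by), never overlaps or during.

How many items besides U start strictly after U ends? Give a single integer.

Target U = [t=51, t=442].
B [t=32, t=444] → contains → no.
C [t=487, t=790] → after → counts.
G [t=528, t=696] → after → counts.
J [t=264, t=696] → overlapped-by → no.
Q [t=166, t=426] → during → no.
R [t=346, t=912] → overlapped-by → no.
S [t=307, t=504] → overlapped-by → no.
V [t=125, t=409] → during → no.
Total: 2.

2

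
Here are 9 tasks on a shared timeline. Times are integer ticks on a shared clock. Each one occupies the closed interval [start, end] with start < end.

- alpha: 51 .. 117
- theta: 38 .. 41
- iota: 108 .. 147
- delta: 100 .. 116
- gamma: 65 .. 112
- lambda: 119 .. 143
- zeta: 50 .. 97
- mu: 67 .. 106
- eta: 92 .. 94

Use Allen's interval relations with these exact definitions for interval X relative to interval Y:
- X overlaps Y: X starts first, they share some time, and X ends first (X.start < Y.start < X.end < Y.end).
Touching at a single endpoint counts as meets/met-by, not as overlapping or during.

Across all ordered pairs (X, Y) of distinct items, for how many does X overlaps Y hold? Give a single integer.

Checking all 72 ordered pairs for relation 'overlaps'; matching pairs in alphabetical order:
(alpha, iota): alpha overlaps iota ✓
(delta, iota): delta overlaps iota ✓
(gamma, delta): gamma overlaps delta ✓
(gamma, iota): gamma overlaps iota ✓
(mu, delta): mu overlaps delta ✓
(zeta, alpha): zeta overlaps alpha ✓
(zeta, gamma): zeta overlaps gamma ✓
(zeta, mu): zeta overlaps mu ✓
Count: 8.

8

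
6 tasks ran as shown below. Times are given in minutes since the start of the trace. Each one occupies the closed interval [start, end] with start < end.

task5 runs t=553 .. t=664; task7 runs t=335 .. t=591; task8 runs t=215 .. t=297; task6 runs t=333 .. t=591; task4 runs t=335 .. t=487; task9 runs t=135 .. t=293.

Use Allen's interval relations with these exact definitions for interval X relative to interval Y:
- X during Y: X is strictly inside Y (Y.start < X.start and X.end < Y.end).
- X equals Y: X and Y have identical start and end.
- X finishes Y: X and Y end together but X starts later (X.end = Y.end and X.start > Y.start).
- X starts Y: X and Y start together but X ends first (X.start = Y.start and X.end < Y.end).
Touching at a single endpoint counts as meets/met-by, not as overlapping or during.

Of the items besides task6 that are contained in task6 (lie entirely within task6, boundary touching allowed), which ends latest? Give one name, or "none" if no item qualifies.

Target task6 = [t=333, t=591].
task4 [t=335, t=487] → during → candidate.
task5 [t=553, t=664] → overlapped-by → excluded.
task7 [t=335, t=591] → finishes → candidate.
task8 [t=215, t=297] → before → excluded.
task9 [t=135, t=293] → before → excluded.
Among candidates, latest end is t=591 → task7.

task7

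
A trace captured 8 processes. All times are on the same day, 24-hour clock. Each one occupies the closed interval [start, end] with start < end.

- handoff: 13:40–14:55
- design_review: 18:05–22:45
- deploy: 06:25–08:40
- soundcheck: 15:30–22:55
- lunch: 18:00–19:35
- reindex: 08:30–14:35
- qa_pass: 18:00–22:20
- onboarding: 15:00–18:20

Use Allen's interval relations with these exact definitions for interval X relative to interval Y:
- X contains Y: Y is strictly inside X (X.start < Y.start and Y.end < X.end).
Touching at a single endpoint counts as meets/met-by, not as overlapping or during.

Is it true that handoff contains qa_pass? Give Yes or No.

handoff = [13:40, 14:55], qa_pass = [18:00, 22:20].
Actual relation of handoff to qa_pass: before.
Asked whether 'contains' holds → No.

No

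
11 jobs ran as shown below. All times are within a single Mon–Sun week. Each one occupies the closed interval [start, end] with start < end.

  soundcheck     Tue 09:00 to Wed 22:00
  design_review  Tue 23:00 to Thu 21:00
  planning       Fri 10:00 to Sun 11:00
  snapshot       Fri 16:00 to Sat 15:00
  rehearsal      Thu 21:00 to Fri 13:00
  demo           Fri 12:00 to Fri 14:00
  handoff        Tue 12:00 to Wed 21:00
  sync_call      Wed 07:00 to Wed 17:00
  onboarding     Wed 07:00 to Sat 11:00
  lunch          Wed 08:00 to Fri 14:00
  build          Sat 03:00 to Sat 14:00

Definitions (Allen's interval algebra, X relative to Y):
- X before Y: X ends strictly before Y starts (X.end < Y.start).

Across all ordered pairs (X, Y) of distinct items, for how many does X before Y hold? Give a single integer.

Checking all 110 ordered pairs for relation 'before'; matching pairs in alphabetical order:
(demo, build): demo before build ✓
(demo, snapshot): demo before snapshot ✓
(design_review, build): design_review before build ✓
(design_review, demo): design_review before demo ✓
(design_review, planning): design_review before planning ✓
(design_review, snapshot): design_review before snapshot ✓
(handoff, build): handoff before build ✓
(handoff, demo): handoff before demo ✓
(handoff, planning): handoff before planning ✓
(handoff, rehearsal): handoff before rehearsal ✓
(handoff, snapshot): handoff before snapshot ✓
(lunch, build): lunch before build ✓
(lunch, snapshot): lunch before snapshot ✓
(rehearsal, build): rehearsal before build ✓
(rehearsal, snapshot): rehearsal before snapshot ✓
(soundcheck, build): soundcheck before build ✓
(soundcheck, demo): soundcheck before demo ✓
(soundcheck, planning): soundcheck before planning ✓
(soundcheck, rehearsal): soundcheck before rehearsal ✓
(soundcheck, snapshot): soundcheck before snapshot ✓
(sync_call, build): sync_call before build ✓
(sync_call, demo): sync_call before demo ✓
(sync_call, planning): sync_call before planning ✓
(sync_call, rehearsal): sync_call before rehearsal ✓
... plus 1 further pairs not listed.
Count: 25.

25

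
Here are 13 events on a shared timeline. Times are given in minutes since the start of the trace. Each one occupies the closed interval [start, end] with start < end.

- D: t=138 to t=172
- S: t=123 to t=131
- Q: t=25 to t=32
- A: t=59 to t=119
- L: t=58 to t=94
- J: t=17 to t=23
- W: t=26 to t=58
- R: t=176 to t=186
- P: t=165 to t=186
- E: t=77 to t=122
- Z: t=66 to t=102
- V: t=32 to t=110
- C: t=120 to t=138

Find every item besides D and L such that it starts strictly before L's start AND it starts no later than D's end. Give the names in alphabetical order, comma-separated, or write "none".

Conditions: its start is strictly before L's start (X.start < t=58) AND its start is no later than D's end (X.start <= t=172).
A: start t=59 < t=58? ✗; start t=59 <= t=172? ✓ → no.
C: start t=120 < t=58? ✗; start t=120 <= t=172? ✓ → no.
E: start t=77 < t=58? ✗; start t=77 <= t=172? ✓ → no.
J: start t=17 < t=58? ✓; start t=17 <= t=172? ✓ → yes.
P: start t=165 < t=58? ✗; start t=165 <= t=172? ✓ → no.
Q: start t=25 < t=58? ✓; start t=25 <= t=172? ✓ → yes.
R: start t=176 < t=58? ✗; start t=176 <= t=172? ✗ → no.
S: start t=123 < t=58? ✗; start t=123 <= t=172? ✓ → no.
V: start t=32 < t=58? ✓; start t=32 <= t=172? ✓ → yes.
W: start t=26 < t=58? ✓; start t=26 <= t=172? ✓ → yes.
Z: start t=66 < t=58? ✗; start t=66 <= t=172? ✓ → no.
Result: J, Q, V, W.

J, Q, V, W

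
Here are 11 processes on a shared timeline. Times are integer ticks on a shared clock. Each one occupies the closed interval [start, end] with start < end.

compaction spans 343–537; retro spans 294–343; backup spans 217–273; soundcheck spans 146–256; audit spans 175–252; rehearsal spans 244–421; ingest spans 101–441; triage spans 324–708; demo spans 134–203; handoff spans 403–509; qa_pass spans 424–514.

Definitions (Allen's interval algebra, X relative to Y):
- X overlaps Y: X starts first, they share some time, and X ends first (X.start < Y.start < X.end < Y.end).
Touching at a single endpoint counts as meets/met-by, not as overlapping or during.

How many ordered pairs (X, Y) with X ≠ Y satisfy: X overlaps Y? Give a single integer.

16

Checking all 110 ordered pairs for relation 'overlaps'; matching pairs in alphabetical order:
(audit, backup): audit overlaps backup ✓
(audit, rehearsal): audit overlaps rehearsal ✓
(backup, rehearsal): backup overlaps rehearsal ✓
(demo, audit): demo overlaps audit ✓
(demo, soundcheck): demo overlaps soundcheck ✓
(handoff, qa_pass): handoff overlaps qa_pass ✓
(ingest, compaction): ingest overlaps compaction ✓
(ingest, handoff): ingest overlaps handoff ✓
(ingest, qa_pass): ingest overlaps qa_pass ✓
(ingest, triage): ingest overlaps triage ✓
(rehearsal, compaction): rehearsal overlaps compaction ✓
(rehearsal, handoff): rehearsal overlaps handoff ✓
(rehearsal, triage): rehearsal overlaps triage ✓
(retro, triage): retro overlaps triage ✓
(soundcheck, backup): soundcheck overlaps backup ✓
(soundcheck, rehearsal): soundcheck overlaps rehearsal ✓
Count: 16.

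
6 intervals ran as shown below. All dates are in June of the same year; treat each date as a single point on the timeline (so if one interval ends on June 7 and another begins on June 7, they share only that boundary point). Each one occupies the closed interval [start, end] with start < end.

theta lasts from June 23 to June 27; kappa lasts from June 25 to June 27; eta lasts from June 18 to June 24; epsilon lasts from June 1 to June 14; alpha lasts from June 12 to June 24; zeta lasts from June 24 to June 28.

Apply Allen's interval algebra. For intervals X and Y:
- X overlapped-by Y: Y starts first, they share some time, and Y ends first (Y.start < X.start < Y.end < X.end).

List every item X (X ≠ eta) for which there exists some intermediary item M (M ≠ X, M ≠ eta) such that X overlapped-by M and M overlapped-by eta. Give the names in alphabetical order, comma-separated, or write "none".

Target eta = [June 18, June 24].
Intermediaries M with M overlapped-by eta: theta.
Via theta — items with X overlapped-by theta: zeta.
Union: zeta.

zeta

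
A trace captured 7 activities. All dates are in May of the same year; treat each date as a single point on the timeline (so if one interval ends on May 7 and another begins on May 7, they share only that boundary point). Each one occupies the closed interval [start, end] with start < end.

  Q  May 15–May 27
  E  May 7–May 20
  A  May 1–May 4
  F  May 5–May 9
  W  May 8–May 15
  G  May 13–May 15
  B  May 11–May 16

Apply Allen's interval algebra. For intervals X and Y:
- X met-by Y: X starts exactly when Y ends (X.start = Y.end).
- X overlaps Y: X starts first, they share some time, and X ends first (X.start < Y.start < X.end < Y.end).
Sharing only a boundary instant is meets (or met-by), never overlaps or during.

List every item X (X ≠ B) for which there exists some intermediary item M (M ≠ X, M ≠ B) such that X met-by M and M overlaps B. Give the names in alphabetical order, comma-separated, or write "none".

Target B = [May 11, May 16].
Intermediaries M with M overlaps B: W.
Via W — items with X met-by W: Q.
Union: Q.

Q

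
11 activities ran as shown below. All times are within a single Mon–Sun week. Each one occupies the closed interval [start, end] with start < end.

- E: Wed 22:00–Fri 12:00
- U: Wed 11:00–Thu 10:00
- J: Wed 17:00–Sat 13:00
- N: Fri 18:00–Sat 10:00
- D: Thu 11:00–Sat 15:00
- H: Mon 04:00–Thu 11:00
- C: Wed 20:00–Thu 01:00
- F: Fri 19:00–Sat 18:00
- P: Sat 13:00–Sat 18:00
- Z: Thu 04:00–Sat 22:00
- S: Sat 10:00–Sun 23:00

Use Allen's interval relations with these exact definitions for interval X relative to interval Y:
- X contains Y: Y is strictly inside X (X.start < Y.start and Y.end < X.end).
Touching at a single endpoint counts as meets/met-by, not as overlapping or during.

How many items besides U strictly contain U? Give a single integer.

1

Target U = [Wed 11:00, Thu 10:00].
C [Wed 20:00, Thu 01:00] → during → no.
D [Thu 11:00, Sat 15:00] → after → no.
E [Wed 22:00, Fri 12:00] → overlapped-by → no.
F [Fri 19:00, Sat 18:00] → after → no.
H [Mon 04:00, Thu 11:00] → contains → counts.
J [Wed 17:00, Sat 13:00] → overlapped-by → no.
N [Fri 18:00, Sat 10:00] → after → no.
P [Sat 13:00, Sat 18:00] → after → no.
S [Sat 10:00, Sun 23:00] → after → no.
Z [Thu 04:00, Sat 22:00] → overlapped-by → no.
Total: 1.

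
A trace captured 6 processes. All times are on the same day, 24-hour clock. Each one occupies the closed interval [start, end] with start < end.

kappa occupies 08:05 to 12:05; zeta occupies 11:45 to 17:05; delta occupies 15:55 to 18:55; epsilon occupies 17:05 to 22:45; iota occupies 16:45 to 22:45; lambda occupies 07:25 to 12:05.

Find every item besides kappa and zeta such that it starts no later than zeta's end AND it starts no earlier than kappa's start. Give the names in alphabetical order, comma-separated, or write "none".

delta, epsilon, iota

Conditions: its start is no later than zeta's end (X.start <= 17:05) AND its start is no earlier than kappa's start (X.start >= 08:05).
delta: start 15:55 <= 17:05? ✓; start 15:55 >= 08:05? ✓ → yes.
epsilon: start 17:05 <= 17:05? ✓; start 17:05 >= 08:05? ✓ → yes.
iota: start 16:45 <= 17:05? ✓; start 16:45 >= 08:05? ✓ → yes.
lambda: start 07:25 <= 17:05? ✓; start 07:25 >= 08:05? ✗ → no.
Result: delta, epsilon, iota.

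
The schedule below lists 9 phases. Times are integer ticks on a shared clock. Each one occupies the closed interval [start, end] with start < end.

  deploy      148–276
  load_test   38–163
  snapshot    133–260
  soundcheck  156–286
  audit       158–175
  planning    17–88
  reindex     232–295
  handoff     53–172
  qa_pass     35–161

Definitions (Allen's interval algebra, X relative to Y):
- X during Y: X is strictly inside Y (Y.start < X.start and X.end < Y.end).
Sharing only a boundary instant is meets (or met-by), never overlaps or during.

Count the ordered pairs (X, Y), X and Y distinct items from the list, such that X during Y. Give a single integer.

Checking all 72 ordered pairs for relation 'during'; matching pairs in alphabetical order:
(audit, deploy): audit during deploy ✓
(audit, snapshot): audit during snapshot ✓
(audit, soundcheck): audit during soundcheck ✓
Count: 3.

3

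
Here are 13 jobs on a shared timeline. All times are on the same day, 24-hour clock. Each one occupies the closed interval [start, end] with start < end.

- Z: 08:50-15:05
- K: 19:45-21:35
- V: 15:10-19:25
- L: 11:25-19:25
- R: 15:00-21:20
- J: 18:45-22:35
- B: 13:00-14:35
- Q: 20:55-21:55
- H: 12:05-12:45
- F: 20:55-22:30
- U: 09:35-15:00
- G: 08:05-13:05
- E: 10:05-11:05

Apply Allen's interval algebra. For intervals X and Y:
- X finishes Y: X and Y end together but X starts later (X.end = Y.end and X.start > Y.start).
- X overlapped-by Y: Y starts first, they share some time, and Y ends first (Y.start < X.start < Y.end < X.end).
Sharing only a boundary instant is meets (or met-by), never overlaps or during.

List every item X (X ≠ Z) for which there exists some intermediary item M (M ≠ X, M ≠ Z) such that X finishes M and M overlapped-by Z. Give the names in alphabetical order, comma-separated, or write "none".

Target Z = [08:50, 15:05].
Intermediaries M with M overlapped-by Z: L, R.
Via L — items with X finishes L: V.
Via R — items with X finishes R: none.
Union: V.

V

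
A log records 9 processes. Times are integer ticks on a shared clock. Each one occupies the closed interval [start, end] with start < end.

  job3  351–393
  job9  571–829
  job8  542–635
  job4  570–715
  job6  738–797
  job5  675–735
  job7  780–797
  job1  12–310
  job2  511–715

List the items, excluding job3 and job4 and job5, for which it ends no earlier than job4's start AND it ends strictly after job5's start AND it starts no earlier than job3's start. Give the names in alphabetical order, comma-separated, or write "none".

Conditions: its end is no earlier than job4's start (X.end >= 570) AND its end is strictly after job5's start (X.end > 675) AND its start is no earlier than job3's start (X.start >= 351).
job1: end 310 >= 570? ✗; end 310 > 675? ✗; start 12 >= 351? ✗ → no.
job2: end 715 >= 570? ✓; end 715 > 675? ✓; start 511 >= 351? ✓ → yes.
job6: end 797 >= 570? ✓; end 797 > 675? ✓; start 738 >= 351? ✓ → yes.
job7: end 797 >= 570? ✓; end 797 > 675? ✓; start 780 >= 351? ✓ → yes.
job8: end 635 >= 570? ✓; end 635 > 675? ✗; start 542 >= 351? ✓ → no.
job9: end 829 >= 570? ✓; end 829 > 675? ✓; start 571 >= 351? ✓ → yes.
Result: job2, job6, job7, job9.

job2, job6, job7, job9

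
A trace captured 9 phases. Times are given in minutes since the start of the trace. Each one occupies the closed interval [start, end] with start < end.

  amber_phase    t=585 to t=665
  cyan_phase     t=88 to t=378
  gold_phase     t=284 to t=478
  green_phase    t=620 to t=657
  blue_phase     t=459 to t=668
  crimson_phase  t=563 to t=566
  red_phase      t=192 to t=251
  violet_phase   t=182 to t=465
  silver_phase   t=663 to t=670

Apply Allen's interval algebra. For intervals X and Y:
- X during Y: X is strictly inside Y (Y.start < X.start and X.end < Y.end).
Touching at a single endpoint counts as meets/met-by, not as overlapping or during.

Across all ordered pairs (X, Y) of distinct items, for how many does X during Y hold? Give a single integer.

6

Checking all 72 ordered pairs for relation 'during'; matching pairs in alphabetical order:
(amber_phase, blue_phase): amber_phase during blue_phase ✓
(crimson_phase, blue_phase): crimson_phase during blue_phase ✓
(green_phase, amber_phase): green_phase during amber_phase ✓
(green_phase, blue_phase): green_phase during blue_phase ✓
(red_phase, cyan_phase): red_phase during cyan_phase ✓
(red_phase, violet_phase): red_phase during violet_phase ✓
Count: 6.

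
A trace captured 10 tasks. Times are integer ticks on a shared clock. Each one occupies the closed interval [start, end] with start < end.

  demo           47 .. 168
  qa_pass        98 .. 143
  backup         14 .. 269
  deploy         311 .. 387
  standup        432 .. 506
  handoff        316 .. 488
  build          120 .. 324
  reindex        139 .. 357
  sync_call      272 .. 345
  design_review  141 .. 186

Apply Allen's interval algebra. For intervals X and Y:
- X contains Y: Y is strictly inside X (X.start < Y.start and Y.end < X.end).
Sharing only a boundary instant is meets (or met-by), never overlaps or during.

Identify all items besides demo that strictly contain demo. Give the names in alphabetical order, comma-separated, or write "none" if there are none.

backup

Target demo = [47, 168].
backup [14, 269] → contains → yes.
build [120, 324] → overlapped-by → no.
deploy [311, 387] → after → no.
design_review [141, 186] → overlapped-by → no.
handoff [316, 488] → after → no.
qa_pass [98, 143] → during → no.
reindex [139, 357] → overlapped-by → no.
standup [432, 506] → after → no.
sync_call [272, 345] → after → no.
Result: backup.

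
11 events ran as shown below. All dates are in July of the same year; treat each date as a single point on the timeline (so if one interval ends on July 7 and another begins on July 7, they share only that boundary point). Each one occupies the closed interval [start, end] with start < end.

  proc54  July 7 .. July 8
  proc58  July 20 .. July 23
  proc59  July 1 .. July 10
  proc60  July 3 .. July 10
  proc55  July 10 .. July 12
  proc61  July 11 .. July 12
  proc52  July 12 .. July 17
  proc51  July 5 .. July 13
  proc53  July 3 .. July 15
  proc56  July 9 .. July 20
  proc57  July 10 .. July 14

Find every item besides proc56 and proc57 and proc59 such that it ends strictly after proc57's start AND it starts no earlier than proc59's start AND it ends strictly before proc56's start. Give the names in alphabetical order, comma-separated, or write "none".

Conditions: its end is strictly after proc57's start (X.end > July 10) AND its start is no earlier than proc59's start (X.start >= July 1) AND its end is strictly before proc56's start (X.end < July 9).
proc51: end July 13 > July 10? ✓; start July 5 >= July 1? ✓; end July 13 < July 9? ✗ → no.
proc52: end July 17 > July 10? ✓; start July 12 >= July 1? ✓; end July 17 < July 9? ✗ → no.
proc53: end July 15 > July 10? ✓; start July 3 >= July 1? ✓; end July 15 < July 9? ✗ → no.
proc54: end July 8 > July 10? ✗; start July 7 >= July 1? ✓; end July 8 < July 9? ✓ → no.
proc55: end July 12 > July 10? ✓; start July 10 >= July 1? ✓; end July 12 < July 9? ✗ → no.
proc58: end July 23 > July 10? ✓; start July 20 >= July 1? ✓; end July 23 < July 9? ✗ → no.
proc60: end July 10 > July 10? ✗; start July 3 >= July 1? ✓; end July 10 < July 9? ✗ → no.
proc61: end July 12 > July 10? ✓; start July 11 >= July 1? ✓; end July 12 < July 9? ✗ → no.
Result: none.

none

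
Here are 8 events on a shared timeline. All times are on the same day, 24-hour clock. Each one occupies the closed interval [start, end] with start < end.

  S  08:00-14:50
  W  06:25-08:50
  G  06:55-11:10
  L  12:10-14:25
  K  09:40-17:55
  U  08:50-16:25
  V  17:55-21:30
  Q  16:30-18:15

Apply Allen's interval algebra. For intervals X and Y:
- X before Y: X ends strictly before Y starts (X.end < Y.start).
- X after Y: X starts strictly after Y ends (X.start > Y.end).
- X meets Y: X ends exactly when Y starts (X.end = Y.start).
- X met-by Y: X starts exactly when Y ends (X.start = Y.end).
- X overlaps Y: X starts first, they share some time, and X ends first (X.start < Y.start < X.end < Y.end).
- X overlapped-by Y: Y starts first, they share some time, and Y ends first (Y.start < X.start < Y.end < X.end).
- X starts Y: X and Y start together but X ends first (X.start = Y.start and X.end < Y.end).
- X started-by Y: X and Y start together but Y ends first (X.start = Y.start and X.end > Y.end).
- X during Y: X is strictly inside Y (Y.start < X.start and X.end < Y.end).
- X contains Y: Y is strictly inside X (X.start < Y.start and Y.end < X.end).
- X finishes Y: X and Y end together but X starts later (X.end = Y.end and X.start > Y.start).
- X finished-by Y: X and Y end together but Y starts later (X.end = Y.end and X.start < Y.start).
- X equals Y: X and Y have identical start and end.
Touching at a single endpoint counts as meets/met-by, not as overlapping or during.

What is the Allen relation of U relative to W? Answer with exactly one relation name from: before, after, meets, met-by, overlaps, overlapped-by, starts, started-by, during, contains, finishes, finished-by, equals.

U = [08:50, 16:25]; W = [06:25, 08:50].
Compare endpoints: U.start > W.start, U.start = W.end, U.end > W.start, U.end > W.end.
That pattern is 'met-by'.

met-by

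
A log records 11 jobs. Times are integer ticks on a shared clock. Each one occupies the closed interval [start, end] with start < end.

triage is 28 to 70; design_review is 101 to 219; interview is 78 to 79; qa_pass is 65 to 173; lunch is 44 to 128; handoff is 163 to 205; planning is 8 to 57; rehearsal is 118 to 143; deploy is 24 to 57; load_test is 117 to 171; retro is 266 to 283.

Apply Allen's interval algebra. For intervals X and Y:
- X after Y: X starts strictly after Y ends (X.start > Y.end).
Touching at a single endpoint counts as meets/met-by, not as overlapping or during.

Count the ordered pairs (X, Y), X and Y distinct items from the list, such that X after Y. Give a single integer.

Checking all 110 ordered pairs for relation 'after'; matching pairs in alphabetical order:
(design_review, deploy): design_review after deploy ✓
(design_review, interview): design_review after interview ✓
(design_review, planning): design_review after planning ✓
(design_review, triage): design_review after triage ✓
(handoff, deploy): handoff after deploy ✓
(handoff, interview): handoff after interview ✓
(handoff, lunch): handoff after lunch ✓
(handoff, planning): handoff after planning ✓
(handoff, rehearsal): handoff after rehearsal ✓
(handoff, triage): handoff after triage ✓
(interview, deploy): interview after deploy ✓
(interview, planning): interview after planning ✓
(interview, triage): interview after triage ✓
(load_test, deploy): load_test after deploy ✓
(load_test, interview): load_test after interview ✓
(load_test, planning): load_test after planning ✓
(load_test, triage): load_test after triage ✓
(qa_pass, deploy): qa_pass after deploy ✓
(qa_pass, planning): qa_pass after planning ✓
(rehearsal, deploy): rehearsal after deploy ✓
(rehearsal, interview): rehearsal after interview ✓
(rehearsal, planning): rehearsal after planning ✓
(rehearsal, triage): rehearsal after triage ✓
(retro, deploy): retro after deploy ✓
... plus 9 further pairs not listed.
Count: 33.

33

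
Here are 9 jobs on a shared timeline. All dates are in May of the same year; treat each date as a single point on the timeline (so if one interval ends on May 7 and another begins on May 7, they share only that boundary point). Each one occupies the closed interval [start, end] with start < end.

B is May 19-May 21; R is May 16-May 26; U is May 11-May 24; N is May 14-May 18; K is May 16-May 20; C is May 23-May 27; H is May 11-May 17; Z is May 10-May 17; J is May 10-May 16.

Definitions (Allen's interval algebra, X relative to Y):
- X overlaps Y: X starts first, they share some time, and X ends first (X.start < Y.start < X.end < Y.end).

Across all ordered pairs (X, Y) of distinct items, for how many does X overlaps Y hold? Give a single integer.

16

Checking all 72 ordered pairs for relation 'overlaps'; matching pairs in alphabetical order:
(H, K): H overlaps K ✓
(H, N): H overlaps N ✓
(H, R): H overlaps R ✓
(J, H): J overlaps H ✓
(J, N): J overlaps N ✓
(J, U): J overlaps U ✓
(K, B): K overlaps B ✓
(N, K): N overlaps K ✓
(N, R): N overlaps R ✓
(R, C): R overlaps C ✓
(U, C): U overlaps C ✓
(U, R): U overlaps R ✓
(Z, K): Z overlaps K ✓
(Z, N): Z overlaps N ✓
(Z, R): Z overlaps R ✓
(Z, U): Z overlaps U ✓
Count: 16.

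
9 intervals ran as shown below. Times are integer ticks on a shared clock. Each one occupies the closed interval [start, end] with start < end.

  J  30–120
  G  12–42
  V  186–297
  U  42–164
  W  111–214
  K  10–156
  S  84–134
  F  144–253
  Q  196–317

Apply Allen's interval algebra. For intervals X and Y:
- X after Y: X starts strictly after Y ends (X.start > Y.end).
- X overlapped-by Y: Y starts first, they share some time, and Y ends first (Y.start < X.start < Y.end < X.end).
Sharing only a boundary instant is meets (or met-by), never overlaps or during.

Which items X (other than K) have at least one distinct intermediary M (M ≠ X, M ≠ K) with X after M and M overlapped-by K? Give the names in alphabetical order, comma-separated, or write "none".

Target K = [10, 156].
Intermediaries M with M overlapped-by K: F, U, W.
Via F — items with X after F: none.
Via U — items with X after U: Q, V.
Via W — items with X after W: none.
Union: Q, V.

Q, V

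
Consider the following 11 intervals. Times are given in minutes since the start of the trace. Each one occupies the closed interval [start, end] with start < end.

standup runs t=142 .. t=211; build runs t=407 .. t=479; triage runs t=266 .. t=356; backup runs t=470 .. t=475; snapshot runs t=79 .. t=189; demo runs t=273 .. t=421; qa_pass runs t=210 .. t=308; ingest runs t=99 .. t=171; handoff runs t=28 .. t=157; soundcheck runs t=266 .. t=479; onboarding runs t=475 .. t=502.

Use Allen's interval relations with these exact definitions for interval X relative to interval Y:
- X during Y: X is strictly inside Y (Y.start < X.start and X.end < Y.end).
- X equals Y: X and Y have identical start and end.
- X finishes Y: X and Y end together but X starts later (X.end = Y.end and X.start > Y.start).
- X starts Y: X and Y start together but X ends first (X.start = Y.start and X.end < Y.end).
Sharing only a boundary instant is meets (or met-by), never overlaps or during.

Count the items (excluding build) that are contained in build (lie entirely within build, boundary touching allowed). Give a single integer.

Target build = [t=407, t=479].
backup [t=470, t=475] → during → counts.
demo [t=273, t=421] → overlaps → no.
handoff [t=28, t=157] → before → no.
ingest [t=99, t=171] → before → no.
onboarding [t=475, t=502] → overlapped-by → no.
qa_pass [t=210, t=308] → before → no.
snapshot [t=79, t=189] → before → no.
soundcheck [t=266, t=479] → finished-by → no.
standup [t=142, t=211] → before → no.
triage [t=266, t=356] → before → no.
Total: 1.

1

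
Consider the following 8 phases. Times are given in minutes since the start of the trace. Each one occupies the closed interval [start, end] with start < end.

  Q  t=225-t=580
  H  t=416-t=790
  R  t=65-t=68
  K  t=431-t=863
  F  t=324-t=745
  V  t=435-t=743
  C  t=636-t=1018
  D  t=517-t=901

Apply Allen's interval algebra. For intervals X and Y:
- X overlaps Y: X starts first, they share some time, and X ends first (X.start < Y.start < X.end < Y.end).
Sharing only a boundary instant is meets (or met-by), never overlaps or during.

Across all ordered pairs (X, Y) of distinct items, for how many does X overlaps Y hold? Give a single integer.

17

Checking all 56 ordered pairs for relation 'overlaps'; matching pairs in alphabetical order:
(D, C): D overlaps C ✓
(F, C): F overlaps C ✓
(F, D): F overlaps D ✓
(F, H): F overlaps H ✓
(F, K): F overlaps K ✓
(H, C): H overlaps C ✓
(H, D): H overlaps D ✓
(H, K): H overlaps K ✓
(K, C): K overlaps C ✓
(K, D): K overlaps D ✓
(Q, D): Q overlaps D ✓
(Q, F): Q overlaps F ✓
(Q, H): Q overlaps H ✓
(Q, K): Q overlaps K ✓
(Q, V): Q overlaps V ✓
(V, C): V overlaps C ✓
(V, D): V overlaps D ✓
Count: 17.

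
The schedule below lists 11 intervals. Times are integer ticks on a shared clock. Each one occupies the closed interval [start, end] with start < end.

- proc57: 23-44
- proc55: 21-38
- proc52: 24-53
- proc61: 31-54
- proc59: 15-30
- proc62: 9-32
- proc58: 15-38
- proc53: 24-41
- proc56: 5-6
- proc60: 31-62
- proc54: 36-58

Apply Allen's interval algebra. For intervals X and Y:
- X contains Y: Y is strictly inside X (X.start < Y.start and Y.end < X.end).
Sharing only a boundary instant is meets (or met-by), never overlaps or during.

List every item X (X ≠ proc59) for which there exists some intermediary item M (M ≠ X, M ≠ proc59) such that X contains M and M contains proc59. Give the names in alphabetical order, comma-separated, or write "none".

none

Target proc59 = [15, 30].
Intermediaries M with M contains proc59: proc62.
Via proc62 — items with X contains proc62: none.
Union: none.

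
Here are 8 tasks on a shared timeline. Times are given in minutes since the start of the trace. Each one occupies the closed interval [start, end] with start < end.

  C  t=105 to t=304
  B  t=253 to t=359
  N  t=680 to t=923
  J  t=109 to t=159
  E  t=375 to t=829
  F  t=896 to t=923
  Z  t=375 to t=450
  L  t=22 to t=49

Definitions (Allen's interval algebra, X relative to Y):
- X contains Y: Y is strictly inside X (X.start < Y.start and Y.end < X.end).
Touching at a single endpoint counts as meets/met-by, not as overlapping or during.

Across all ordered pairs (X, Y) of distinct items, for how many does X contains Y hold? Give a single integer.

Checking all 56 ordered pairs for relation 'contains'; matching pairs in alphabetical order:
(C, J): C contains J ✓
Count: 1.

1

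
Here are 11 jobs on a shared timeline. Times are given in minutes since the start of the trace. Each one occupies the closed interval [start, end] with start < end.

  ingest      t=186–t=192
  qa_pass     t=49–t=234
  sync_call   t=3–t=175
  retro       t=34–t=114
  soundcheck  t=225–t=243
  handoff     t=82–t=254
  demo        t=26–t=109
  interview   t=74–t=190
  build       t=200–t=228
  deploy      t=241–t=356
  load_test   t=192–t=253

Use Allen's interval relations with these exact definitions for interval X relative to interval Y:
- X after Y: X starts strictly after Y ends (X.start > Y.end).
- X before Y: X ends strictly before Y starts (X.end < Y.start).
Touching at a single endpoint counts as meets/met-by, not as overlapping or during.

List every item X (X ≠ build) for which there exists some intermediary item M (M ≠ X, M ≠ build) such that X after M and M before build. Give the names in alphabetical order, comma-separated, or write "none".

deploy, ingest, load_test, soundcheck

Target build = [t=200, t=228].
Intermediaries M with M before build: demo, ingest, interview, retro, sync_call.
Via demo — items with X after demo: deploy, ingest, load_test, soundcheck.
Via ingest — items with X after ingest: deploy, soundcheck.
Via interview — items with X after interview: deploy, load_test, soundcheck.
Via retro — items with X after retro: deploy, ingest, load_test, soundcheck.
Via sync_call — items with X after sync_call: deploy, ingest, load_test, soundcheck.
Union: deploy, ingest, load_test, soundcheck.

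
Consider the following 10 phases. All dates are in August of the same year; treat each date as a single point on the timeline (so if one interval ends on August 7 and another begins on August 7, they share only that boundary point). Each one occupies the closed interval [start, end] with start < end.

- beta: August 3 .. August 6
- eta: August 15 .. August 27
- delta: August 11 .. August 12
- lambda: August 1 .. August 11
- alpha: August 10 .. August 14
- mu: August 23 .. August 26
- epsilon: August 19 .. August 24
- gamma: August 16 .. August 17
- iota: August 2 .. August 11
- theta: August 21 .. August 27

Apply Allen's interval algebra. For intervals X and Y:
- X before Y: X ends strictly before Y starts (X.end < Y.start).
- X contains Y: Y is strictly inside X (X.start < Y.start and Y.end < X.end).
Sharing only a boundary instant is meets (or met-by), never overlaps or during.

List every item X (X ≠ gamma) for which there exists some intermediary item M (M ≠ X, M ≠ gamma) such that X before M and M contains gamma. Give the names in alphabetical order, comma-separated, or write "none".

Target gamma = [August 16, August 17].
Intermediaries M with M contains gamma: eta.
Via eta — items with X before eta: alpha, beta, delta, iota, lambda.
Union: alpha, beta, delta, iota, lambda.

alpha, beta, delta, iota, lambda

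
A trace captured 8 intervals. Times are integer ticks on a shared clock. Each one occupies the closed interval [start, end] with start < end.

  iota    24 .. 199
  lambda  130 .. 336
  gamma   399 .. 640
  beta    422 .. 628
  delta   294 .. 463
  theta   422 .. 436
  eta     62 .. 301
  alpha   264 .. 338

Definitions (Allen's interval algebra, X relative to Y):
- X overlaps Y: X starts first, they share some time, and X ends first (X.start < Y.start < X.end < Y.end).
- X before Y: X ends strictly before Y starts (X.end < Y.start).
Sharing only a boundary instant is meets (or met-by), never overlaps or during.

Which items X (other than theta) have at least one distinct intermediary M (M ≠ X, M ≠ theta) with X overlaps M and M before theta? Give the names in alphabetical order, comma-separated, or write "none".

Target theta = [422, 436].
Intermediaries M with M before theta: alpha, eta, iota, lambda.
Via alpha — items with X overlaps alpha: eta, lambda.
Via eta — items with X overlaps eta: iota.
Via iota — items with X overlaps iota: none.
Via lambda — items with X overlaps lambda: eta, iota.
Union: eta, iota, lambda.

eta, iota, lambda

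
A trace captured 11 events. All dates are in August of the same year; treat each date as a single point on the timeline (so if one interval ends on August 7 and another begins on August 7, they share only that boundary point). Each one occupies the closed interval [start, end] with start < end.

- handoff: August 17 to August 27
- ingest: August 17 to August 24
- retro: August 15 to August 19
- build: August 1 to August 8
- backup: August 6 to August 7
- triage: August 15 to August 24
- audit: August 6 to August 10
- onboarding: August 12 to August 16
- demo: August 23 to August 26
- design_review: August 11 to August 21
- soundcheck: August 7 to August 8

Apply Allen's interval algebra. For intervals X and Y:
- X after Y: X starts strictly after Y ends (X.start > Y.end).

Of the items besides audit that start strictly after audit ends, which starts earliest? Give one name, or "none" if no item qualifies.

design_review

Target audit = [August 6, August 10].
backup [August 6, August 7] → starts → excluded.
build [August 1, August 8] → overlaps → excluded.
demo [August 23, August 26] → after → candidate.
design_review [August 11, August 21] → after → candidate.
handoff [August 17, August 27] → after → candidate.
ingest [August 17, August 24] → after → candidate.
onboarding [August 12, August 16] → after → candidate.
retro [August 15, August 19] → after → candidate.
soundcheck [August 7, August 8] → during → excluded.
triage [August 15, August 24] → after → candidate.
Among candidates, earliest start is August 11 → design_review.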